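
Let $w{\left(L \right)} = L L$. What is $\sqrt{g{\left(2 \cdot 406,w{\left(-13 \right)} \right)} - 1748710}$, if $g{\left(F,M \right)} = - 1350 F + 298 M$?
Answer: $2 i \sqrt{698637} \approx 1671.7 i$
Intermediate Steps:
$w{\left(L \right)} = L^{2}$
$\sqrt{g{\left(2 \cdot 406,w{\left(-13 \right)} \right)} - 1748710} = \sqrt{\left(- 1350 \cdot 2 \cdot 406 + 298 \left(-13\right)^{2}\right) - 1748710} = \sqrt{\left(\left(-1350\right) 812 + 298 \cdot 169\right) - 1748710} = \sqrt{\left(-1096200 + 50362\right) - 1748710} = \sqrt{-1045838 - 1748710} = \sqrt{-2794548} = 2 i \sqrt{698637}$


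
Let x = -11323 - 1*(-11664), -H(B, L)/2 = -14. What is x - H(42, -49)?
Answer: 313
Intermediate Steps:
H(B, L) = 28 (H(B, L) = -2*(-14) = 28)
x = 341 (x = -11323 + 11664 = 341)
x - H(42, -49) = 341 - 1*28 = 341 - 28 = 313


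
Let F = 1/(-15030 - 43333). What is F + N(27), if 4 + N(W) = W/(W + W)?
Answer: -408543/116726 ≈ -3.5000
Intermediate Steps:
F = -1/58363 (F = 1/(-58363) = -1/58363 ≈ -1.7134e-5)
N(W) = -7/2 (N(W) = -4 + W/(W + W) = -4 + W/((2*W)) = -4 + (1/(2*W))*W = -4 + ½ = -7/2)
F + N(27) = -1/58363 - 7/2 = -408543/116726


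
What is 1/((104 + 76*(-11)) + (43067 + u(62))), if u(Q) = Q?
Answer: 1/42397 ≈ 2.3587e-5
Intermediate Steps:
1/((104 + 76*(-11)) + (43067 + u(62))) = 1/((104 + 76*(-11)) + (43067 + 62)) = 1/((104 - 836) + 43129) = 1/(-732 + 43129) = 1/42397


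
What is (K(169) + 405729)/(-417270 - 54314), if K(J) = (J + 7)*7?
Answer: -406961/471584 ≈ -0.86297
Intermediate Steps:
K(J) = 49 + 7*J (K(J) = (7 + J)*7 = 49 + 7*J)
(K(169) + 405729)/(-417270 - 54314) = ((49 + 7*169) + 405729)/(-417270 - 54314) = ((49 + 1183) + 405729)/(-471584) = (1232 + 405729)*(-1/471584) = 406961*(-1/471584) = -406961/471584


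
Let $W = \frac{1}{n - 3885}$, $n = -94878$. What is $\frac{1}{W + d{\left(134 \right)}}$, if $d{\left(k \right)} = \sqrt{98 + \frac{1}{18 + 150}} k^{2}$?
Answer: $\frac{98763}{308219558304948712169} + \frac{2085061444221 \sqrt{691530}}{308219558304948712169} \approx 5.6255 \cdot 10^{-6}$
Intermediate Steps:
$W = - \frac{1}{98763}$ ($W = \frac{1}{-94878 - 3885} = \frac{1}{-98763} = - \frac{1}{98763} \approx -1.0125 \cdot 10^{-5}$)
$d{\left(k \right)} = \frac{\sqrt{691530} k^{2}}{84}$ ($d{\left(k \right)} = \sqrt{98 + \frac{1}{168}} k^{2} = \sqrt{\frac{16465}{168}} k^{2} = \frac{\sqrt{691530}}{84} k^{2} = \frac{\sqrt{691530} k^{2}}{84}$)
$\frac{1}{W + d{\left(134 \right)}} = \frac{1}{- \frac{1}{98763} + \frac{\sqrt{691530} \cdot 134^{2}}{84}} = \frac{1}{- \frac{1}{98763} + \frac{1}{84} \sqrt{691530} \cdot 17956} = \frac{1}{- \frac{1}{98763} + \frac{4489 \sqrt{691530}}{21}}$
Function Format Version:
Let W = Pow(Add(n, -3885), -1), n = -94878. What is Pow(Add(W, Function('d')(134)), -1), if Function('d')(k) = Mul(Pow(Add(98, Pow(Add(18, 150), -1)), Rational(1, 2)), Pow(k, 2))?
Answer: Add(Rational(98763, 308219558304948712169), Mul(Rational(2085061444221, 308219558304948712169), Pow(691530, Rational(1, 2)))) ≈ 5.6255e-6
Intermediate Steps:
W = Rational(-1, 98763) (W = Pow(Add(-94878, -3885), -1) = Pow(-98763, -1) = Rational(-1, 98763) ≈ -1.0125e-5)
Function('d')(k) = Mul(Rational(1, 84), Pow(691530, Rational(1, 2)), Pow(k, 2)) (Function('d')(k) = Mul(Pow(Add(98, Pow(168, -1)), Rational(1, 2)), Pow(k, 2)) = Mul(Pow(Add(98, Rational(1, 168)), Rational(1, 2)), Pow(k, 2)) = Mul(Pow(Rational(16465, 168), Rational(1, 2)), Pow(k, 2)) = Mul(Mul(Rational(1, 84), Pow(691530, Rational(1, 2))), Pow(k, 2)) = Mul(Rational(1, 84), Pow(691530, Rational(1, 2)), Pow(k, 2)))
Pow(Add(W, Function('d')(134)), -1) = Pow(Add(Rational(-1, 98763), Mul(Rational(1, 84), Pow(691530, Rational(1, 2)), Pow(134, 2))), -1) = Pow(Add(Rational(-1, 98763), Mul(Rational(1, 84), Pow(691530, Rational(1, 2)), 17956)), -1) = Pow(Add(Rational(-1, 98763), Mul(Rational(4489, 21), Pow(691530, Rational(1, 2)))), -1)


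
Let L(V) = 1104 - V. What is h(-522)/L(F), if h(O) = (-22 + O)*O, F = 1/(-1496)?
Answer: 424816128/1651585 ≈ 257.22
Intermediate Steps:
F = -1/1496 ≈ -0.00066845
h(O) = O*(-22 + O)
h(-522)/L(F) = (-522*(-22 - 522))/(1104 - 1*(-1/1496)) = (-522*(-544))/(1104 + 1/1496) = 283968/(1651585/1496) = 283968*(1496/1651585) = 424816128/1651585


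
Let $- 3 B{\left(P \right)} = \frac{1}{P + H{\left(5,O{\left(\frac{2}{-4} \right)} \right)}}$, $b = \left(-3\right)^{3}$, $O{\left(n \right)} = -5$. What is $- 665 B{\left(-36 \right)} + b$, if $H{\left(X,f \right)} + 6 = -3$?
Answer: $- \frac{862}{27} \approx -31.926$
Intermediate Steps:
$H{\left(X,f \right)} = -9$ ($H{\left(X,f \right)} = -6 - 3 = -9$)
$b = -27$
$B{\left(P \right)} = - \frac{1}{3 \left(-9 + P\right)}$ ($B{\left(P \right)} = - \frac{1}{3 \left(P - 9\right)} = - \frac{1}{3 \left(-9 + P\right)}$)
$- 665 B{\left(-36 \right)} + b = - 665 \left(- \frac{1}{-27 + 3 \left(-36\right)}\right) - 27 = - 665 \left(- \frac{1}{-27 - 108}\right) - 27 = - 665 \left(- \frac{1}{-135}\right) - 27 = - 665 \left(\left(-1\right) \left(- \frac{1}{135}\right)\right) - 27 = \left(-665\right) \frac{1}{135} - 27 = - \frac{133}{27} - 27 = - \frac{862}{27}$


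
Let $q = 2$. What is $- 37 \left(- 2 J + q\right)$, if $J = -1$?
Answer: $-148$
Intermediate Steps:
$- 37 \left(- 2 J + q\right) = - 37 \left(\left(-2\right) \left(-1\right) + 2\right) = - 37 \left(2 + 2\right) = \left(-37\right) 4 = -148$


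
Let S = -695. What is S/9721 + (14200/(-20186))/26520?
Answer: -9304856965/130099234278 ≈ -0.071521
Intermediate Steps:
S/9721 + (14200/(-20186))/26520 = -695/9721 + (14200/(-20186))/26520 = -695*1/9721 + (14200*(-1/20186))*(1/26520) = -695/9721 - 7100/10093*1/26520 = -695/9721 - 355/13383318 = -9304856965/130099234278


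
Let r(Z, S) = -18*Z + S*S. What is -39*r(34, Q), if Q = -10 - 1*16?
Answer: -2496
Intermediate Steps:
Q = -26 (Q = -10 - 16 = -26)
r(Z, S) = S**2 - 18*Z (r(Z, S) = -18*Z + S**2 = S**2 - 18*Z)
-39*r(34, Q) = -39*((-26)**2 - 18*34) = -39*(676 - 612) = -39*64 = -2496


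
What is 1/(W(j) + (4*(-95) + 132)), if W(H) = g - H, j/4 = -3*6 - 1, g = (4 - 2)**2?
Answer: -1/168 ≈ -0.0059524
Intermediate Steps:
g = 4 (g = 2**2 = 4)
j = -76 (j = 4*(-3*6 - 1) = 4*(-18 - 1) = 4*(-19) = -76)
W(H) = 4 - H
1/(W(j) + (4*(-95) + 132)) = 1/((4 - 1*(-76)) + (4*(-95) + 132)) = 1/((4 + 76) + (-380 + 132)) = 1/(80 - 248) = 1/(-168) = -1/168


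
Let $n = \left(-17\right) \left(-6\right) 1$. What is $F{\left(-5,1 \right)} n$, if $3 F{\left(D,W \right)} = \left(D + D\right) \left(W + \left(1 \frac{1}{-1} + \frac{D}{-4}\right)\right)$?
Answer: $-425$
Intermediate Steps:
$n = 102$ ($n = 102 \cdot 1 = 102$)
$F{\left(D,W \right)} = \frac{2 D \left(-1 + W - \frac{D}{4}\right)}{3}$ ($F{\left(D,W \right)} = \frac{\left(D + D\right) \left(W + \left(1 \frac{1}{-1} + \frac{D}{-4}\right)\right)}{3} = \frac{2 D \left(W + \left(1 \left(-1\right) + D \left(- \frac{1}{4}\right)\right)\right)}{3} = \frac{2 D \left(W - \left(1 + \frac{D}{4}\right)\right)}{3} = \frac{2 D \left(-1 + W - \frac{D}{4}\right)}{3}$)
$F{\left(-5,1 \right)} n = \frac{1}{6} \left(-5\right) \left(-4 - -5 + 4 \cdot 1\right) 102 = \frac{1}{6} \left(-5\right) \left(-4 + 5 + 4\right) 102 = \frac{1}{6} \left(-5\right) 5 \cdot 102 = \left(- \frac{25}{6}\right) 102 = -425$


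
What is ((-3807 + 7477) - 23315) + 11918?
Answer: -7727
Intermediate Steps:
((-3807 + 7477) - 23315) + 11918 = (3670 - 23315) + 11918 = -19645 + 11918 = -7727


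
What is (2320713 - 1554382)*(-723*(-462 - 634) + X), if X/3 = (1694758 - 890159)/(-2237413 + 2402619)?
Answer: 100322667094288695/165206 ≈ 6.0726e+11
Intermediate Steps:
X = 2413797/165206 (X = 3*((1694758 - 890159)/(-2237413 + 2402619)) = 3*(804599/165206) = 2413797/165206 ≈ 14.611)
(2320713 - 1554382)*(-723*(-462 - 634) + X) = (2320713 - 1554382)*(-723*(-462 - 634) + 2413797/165206) = 766331*(-723*(-1096) + 2413797/165206) = 766331*(792408 + 2413797/165206) = 766331*(130912969845/165206) = 100322667094288695/165206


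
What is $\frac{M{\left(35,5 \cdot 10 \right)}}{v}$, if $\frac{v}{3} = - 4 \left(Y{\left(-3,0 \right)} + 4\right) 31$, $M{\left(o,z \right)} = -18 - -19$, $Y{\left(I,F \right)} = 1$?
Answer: $- \frac{1}{1860} \approx -0.00053763$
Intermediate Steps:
$M{\left(o,z \right)} = 1$ ($M{\left(o,z \right)} = -18 + 19 = 1$)
$v = -1860$ ($v = 3 - 4 \left(1 + 4\right) 31 = 3 \left(-4\right) 5 \cdot 31 = 3 \left(\left(-20\right) 31\right) = 3 \left(-620\right) = -1860$)
$\frac{M{\left(35,5 \cdot 10 \right)}}{v} = 1 \frac{1}{-1860} = 1 \left(- \frac{1}{1860}\right) = - \frac{1}{1860}$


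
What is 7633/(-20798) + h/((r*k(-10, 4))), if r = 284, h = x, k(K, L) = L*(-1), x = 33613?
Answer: -353877131/11813264 ≈ -29.956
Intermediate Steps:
k(K, L) = -L
h = 33613
7633/(-20798) + h/((r*k(-10, 4))) = 7633/(-20798) + 33613/((284*(-1*4))) = 7633*(-1/20798) + 33613/((284*(-4))) = -7633/20798 + 33613/(-1136) = -7633/20798 + 33613*(-1/1136) = -7633/20798 - 33613/1136 = -353877131/11813264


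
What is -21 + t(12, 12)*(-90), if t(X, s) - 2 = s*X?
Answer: -13161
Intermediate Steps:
t(X, s) = 2 + X*s (t(X, s) = 2 + s*X = 2 + X*s)
-21 + t(12, 12)*(-90) = -21 + (2 + 12*12)*(-90) = -21 + (2 + 144)*(-90) = -21 + 146*(-90) = -21 - 13140 = -13161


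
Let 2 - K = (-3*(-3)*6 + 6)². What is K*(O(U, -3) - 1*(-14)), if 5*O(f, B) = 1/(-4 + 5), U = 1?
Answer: -255458/5 ≈ -51092.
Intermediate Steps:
K = -3598 (K = 2 - (-3*(-3)*6 + 6)² = 2 - (9*6 + 6)² = 2 - (54 + 6)² = 2 - 1*60² = 2 - 1*3600 = 2 - 3600 = -3598)
O(f, B) = ⅕ (O(f, B) = 1/(5*(-4 + 5)) = (⅕)/1 = (⅕)*1 = ⅕)
K*(O(U, -3) - 1*(-14)) = -3598*(⅕ - 1*(-14)) = -3598*(⅕ + 14) = -3598*71/5 = -255458/5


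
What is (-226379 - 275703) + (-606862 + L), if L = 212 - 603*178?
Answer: -1216066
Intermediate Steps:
L = -107122 (L = 212 - 107334 = -107122)
(-226379 - 275703) + (-606862 + L) = (-226379 - 275703) + (-606862 - 107122) = -502082 - 713984 = -1216066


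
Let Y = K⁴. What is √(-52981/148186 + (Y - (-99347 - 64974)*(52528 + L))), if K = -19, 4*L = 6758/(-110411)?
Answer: 4*√36103510171239649180739879154/8180682223 ≈ 92906.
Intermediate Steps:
L = -3379/220822 (L = (6758/(-110411))/4 = (6758*(-1/110411))/4 = (¼)*(-6758/110411) = -3379/220822 ≈ -0.015302)
Y = 130321 (Y = (-19)⁴ = 130321)
√(-52981/148186 + (Y - (-99347 - 64974)*(52528 + L))) = √(-52981/148186 + (130321 - (-99347 - 64974)*(52528 - 3379/220822))) = √(-52981*1/148186 + (130321 - (-164321)*11599334637/220822)) = √(-52981/148186 + (130321 - 1*(-1906014266886477/220822))) = √(-52981/148186 + (130321 + 1906014266886477/220822)) = √(-52981/148186 + 1906043044630339/220822) = √(70612223649973011168/8180682223) = 4*√36103510171239649180739879154/8180682223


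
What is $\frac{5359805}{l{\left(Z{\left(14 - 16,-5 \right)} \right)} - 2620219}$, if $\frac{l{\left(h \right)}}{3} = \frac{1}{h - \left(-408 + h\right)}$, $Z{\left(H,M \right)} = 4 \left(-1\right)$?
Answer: $- \frac{728933480}{356349783} \approx -2.0456$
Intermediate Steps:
$Z{\left(H,M \right)} = -4$
$l{\left(h \right)} = \frac{1}{136}$ ($l{\left(h \right)} = \frac{3}{h - \left(-408 + h\right)} = \frac{3}{408} = 3 \cdot \frac{1}{408} = \frac{1}{136}$)
$\frac{5359805}{l{\left(Z{\left(14 - 16,-5 \right)} \right)} - 2620219} = \frac{5359805}{\frac{1}{136} - 2620219} = \frac{5359805}{- \frac{356349783}{136}} = 5359805 \left(- \frac{136}{356349783}\right) = - \frac{728933480}{356349783}$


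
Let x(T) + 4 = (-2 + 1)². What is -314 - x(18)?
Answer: -311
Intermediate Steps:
x(T) = -3 (x(T) = -4 + (-2 + 1)² = -4 + (-1)² = -4 + 1 = -3)
-314 - x(18) = -314 - 1*(-3) = -314 + 3 = -311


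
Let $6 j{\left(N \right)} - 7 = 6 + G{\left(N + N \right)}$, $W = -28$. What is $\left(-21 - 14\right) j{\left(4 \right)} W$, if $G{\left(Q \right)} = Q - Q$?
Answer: $\frac{6370}{3} \approx 2123.3$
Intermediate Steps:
$G{\left(Q \right)} = 0$
$j{\left(N \right)} = \frac{13}{6}$ ($j{\left(N \right)} = \frac{7}{6} + \frac{6 + 0}{6} = \frac{7}{6} + \frac{1}{6} \cdot 6 = \frac{7}{6} + 1 = \frac{13}{6}$)
$\left(-21 - 14\right) j{\left(4 \right)} W = \left(-21 - 14\right) \frac{13}{6} \left(-28\right) = \left(-35\right) \frac{13}{6} \left(-28\right) = \left(- \frac{455}{6}\right) \left(-28\right) = \frac{6370}{3}$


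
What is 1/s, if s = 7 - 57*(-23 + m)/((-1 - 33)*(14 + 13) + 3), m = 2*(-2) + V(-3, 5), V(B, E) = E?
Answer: 305/1717 ≈ 0.17764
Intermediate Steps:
m = 1 (m = 2*(-2) + 5 = -4 + 5 = 1)
s = 1717/305 (s = 7 - 57*(-23 + 1)/((-1 - 33)*(14 + 13) + 3) = 7 - (-1254)/(-34*27 + 3) = 7 - (-1254)/(-918 + 3) = 7 - (-1254)/(-915) = 7 - (-1254)*(-1)/915 = 7 - 57*22/915 = 7 - 418/305 = 1717/305 ≈ 5.6295)
1/s = 1/(1717/305) = 305/1717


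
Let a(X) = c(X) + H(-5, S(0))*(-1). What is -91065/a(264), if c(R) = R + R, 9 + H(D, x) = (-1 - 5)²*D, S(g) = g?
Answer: -30355/239 ≈ -127.01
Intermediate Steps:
H(D, x) = -9 + 36*D (H(D, x) = -9 + (-1 - 5)²*D = -9 + (-6)²*D = -9 + 36*D)
c(R) = 2*R
a(X) = 189 + 2*X (a(X) = 2*X + (-9 + 36*(-5))*(-1) = 2*X + (-9 - 180)*(-1) = 2*X - 189*(-1) = 2*X + 189 = 189 + 2*X)
-91065/a(264) = -91065/(189 + 2*264) = -91065/(189 + 528) = -91065/717 = -91065*1/717 = -30355/239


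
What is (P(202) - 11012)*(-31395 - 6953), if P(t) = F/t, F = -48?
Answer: 42652026128/101 ≈ 4.2230e+8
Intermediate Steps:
P(t) = -48/t
(P(202) - 11012)*(-31395 - 6953) = (-48/202 - 11012)*(-31395 - 6953) = (-48*1/202 - 11012)*(-38348) = (-24/101 - 11012)*(-38348) = -1112236/101*(-38348) = 42652026128/101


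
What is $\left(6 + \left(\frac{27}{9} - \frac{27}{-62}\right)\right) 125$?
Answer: $\frac{73125}{62} \approx 1179.4$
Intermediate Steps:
$\left(6 + \left(\frac{27}{9} - \frac{27}{-62}\right)\right) 125 = \left(6 + \left(27 \cdot \frac{1}{9} - - \frac{27}{62}\right)\right) 125 = \left(6 + \left(3 + \frac{27}{62}\right)\right) 125 = \left(6 + \frac{213}{62}\right) 125 = \frac{585}{62} \cdot 125 = \frac{73125}{62}$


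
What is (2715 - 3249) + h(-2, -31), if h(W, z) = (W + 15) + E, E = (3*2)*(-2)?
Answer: -533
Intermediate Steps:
E = -12 (E = 6*(-2) = -12)
h(W, z) = 3 + W (h(W, z) = (W + 15) - 12 = (15 + W) - 12 = 3 + W)
(2715 - 3249) + h(-2, -31) = (2715 - 3249) + (3 - 2) = -534 + 1 = -533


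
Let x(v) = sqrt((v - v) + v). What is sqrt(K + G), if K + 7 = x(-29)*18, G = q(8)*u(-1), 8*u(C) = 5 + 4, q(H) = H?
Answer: sqrt(2 + 18*I*sqrt(29)) ≈ 7.034 + 6.8903*I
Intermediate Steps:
u(C) = 9/8 (u(C) = (5 + 4)/8 = (1/8)*9 = 9/8)
x(v) = sqrt(v) (x(v) = sqrt(0 + v) = sqrt(v))
G = 9 (G = 8*(9/8) = 9)
K = -7 + 18*I*sqrt(29) (K = -7 + sqrt(-29)*18 = -7 + (I*sqrt(29))*18 = -7 + 18*I*sqrt(29) ≈ -7.0 + 96.933*I)
sqrt(K + G) = sqrt((-7 + 18*I*sqrt(29)) + 9) = sqrt(2 + 18*I*sqrt(29))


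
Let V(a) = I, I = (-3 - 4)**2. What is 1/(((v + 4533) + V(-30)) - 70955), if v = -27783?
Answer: -1/94156 ≈ -1.0621e-5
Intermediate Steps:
I = 49 (I = (-7)**2 = 49)
V(a) = 49
1/(((v + 4533) + V(-30)) - 70955) = 1/(((-27783 + 4533) + 49) - 70955) = 1/((-23250 + 49) - 70955) = 1/(-23201 - 70955) = 1/(-94156) = -1/94156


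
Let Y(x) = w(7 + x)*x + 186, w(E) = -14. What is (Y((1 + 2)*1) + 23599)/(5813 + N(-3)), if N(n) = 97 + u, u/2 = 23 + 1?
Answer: 23743/5958 ≈ 3.9851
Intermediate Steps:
u = 48 (u = 2*(23 + 1) = 2*24 = 48)
N(n) = 145 (N(n) = 97 + 48 = 145)
Y(x) = 186 - 14*x (Y(x) = -14*x + 186 = 186 - 14*x)
(Y((1 + 2)*1) + 23599)/(5813 + N(-3)) = ((186 - 14*(1 + 2)) + 23599)/(5813 + 145) = ((186 - 42) + 23599)/5958 = ((186 - 14*3) + 23599)*(1/5958) = ((186 - 42) + 23599)*(1/5958) = (144 + 23599)*(1/5958) = 23743*(1/5958) = 23743/5958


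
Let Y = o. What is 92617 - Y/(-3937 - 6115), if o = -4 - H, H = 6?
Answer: 465493037/5026 ≈ 92617.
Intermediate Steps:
o = -10 (o = -4 - 1*6 = -4 - 6 = -10)
Y = -10
92617 - Y/(-3937 - 6115) = 92617 - (-10)/(-3937 - 6115) = 92617 - (-10)/(-10052) = 92617 - (-1)*(-10)/10052 = 92617 - 1*5/5026 = 92617 - 5/5026 = 465493037/5026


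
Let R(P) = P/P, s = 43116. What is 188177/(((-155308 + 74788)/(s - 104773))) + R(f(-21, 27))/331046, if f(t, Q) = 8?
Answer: 174588082113037/1211628360 ≈ 1.4409e+5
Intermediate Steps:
R(P) = 1
188177/(((-155308 + 74788)/(s - 104773))) + R(f(-21, 27))/331046 = 188177/(((-155308 + 74788)/(43116 - 104773))) + 1/331046 = 188177/((-80520/(-61657))) + 1*(1/331046) = 188177/((-80520*(-1/61657))) + 1/331046 = 188177/(80520/61657) + 1/331046 = 188177*(61657/80520) + 1/331046 = 1054766299/7320 + 1/331046 = 174588082113037/1211628360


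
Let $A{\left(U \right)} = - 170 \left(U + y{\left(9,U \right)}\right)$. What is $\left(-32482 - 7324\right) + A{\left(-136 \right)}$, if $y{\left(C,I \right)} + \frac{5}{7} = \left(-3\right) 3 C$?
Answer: $- \frac{19562}{7} \approx -2794.6$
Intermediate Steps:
$y{\left(C,I \right)} = - \frac{5}{7} - 9 C$ ($y{\left(C,I \right)} = - \frac{5}{7} + \left(-3\right) 3 C = - \frac{5}{7} - 9 C$)
$A{\left(U \right)} = \frac{97240}{7} - 170 U$ ($A{\left(U \right)} = - 170 \left(U - \frac{572}{7}\right) = - 170 \left(- \frac{572}{7} + U\right) = \frac{97240}{7} - 170 U$)
$\left(-32482 - 7324\right) + A{\left(-136 \right)} = \left(-32482 - 7324\right) + \left(\frac{97240}{7} - -23120\right) = -39806 + \left(\frac{97240}{7} + 23120\right) = -39806 + \frac{259080}{7} = - \frac{19562}{7}$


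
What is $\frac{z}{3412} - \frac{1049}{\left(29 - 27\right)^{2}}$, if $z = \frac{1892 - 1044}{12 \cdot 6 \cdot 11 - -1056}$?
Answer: $- \frac{206698001}{788172} \approx -262.25$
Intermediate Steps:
$z = \frac{106}{231}$ ($z = \frac{848}{72 \cdot 11 + 1056} = \frac{848}{792 + 1056} = \frac{848}{1848} = 848 \cdot \frac{1}{1848} = \frac{106}{231} \approx 0.45887$)
$\frac{z}{3412} - \frac{1049}{\left(29 - 27\right)^{2}} = \frac{106}{231 \cdot 3412} - \frac{1049}{\left(29 - 27\right)^{2}} = \frac{106}{231} \cdot \frac{1}{3412} - \frac{1049}{2^{2}} = \frac{53}{394086} - \frac{1049}{4} = - \frac{206698001}{788172}$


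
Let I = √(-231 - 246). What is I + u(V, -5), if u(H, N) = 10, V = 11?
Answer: 10 + 3*I*√53 ≈ 10.0 + 21.84*I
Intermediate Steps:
I = 3*I*√53 (I = √(-477) = 3*I*√53 ≈ 21.84*I)
I + u(V, -5) = 3*I*√53 + 10 = 10 + 3*I*√53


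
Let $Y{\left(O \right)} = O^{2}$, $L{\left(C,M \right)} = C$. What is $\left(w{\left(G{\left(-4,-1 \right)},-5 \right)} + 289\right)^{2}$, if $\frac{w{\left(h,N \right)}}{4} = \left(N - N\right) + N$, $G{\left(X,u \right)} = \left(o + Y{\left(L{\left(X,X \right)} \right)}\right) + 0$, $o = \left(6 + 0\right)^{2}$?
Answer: $72361$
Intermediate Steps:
$o = 36$ ($o = 6^{2} = 36$)
$G{\left(X,u \right)} = 36 + X^{2}$ ($G{\left(X,u \right)} = \left(36 + X^{2}\right) + 0 = 36 + X^{2}$)
$w{\left(h,N \right)} = 4 N$ ($w{\left(h,N \right)} = 4 \left(\left(N - N\right) + N\right) = 4 \left(0 + N\right) = 4 N$)
$\left(w{\left(G{\left(-4,-1 \right)},-5 \right)} + 289\right)^{2} = \left(4 \left(-5\right) + 289\right)^{2} = \left(-20 + 289\right)^{2} = 269^{2} = 72361$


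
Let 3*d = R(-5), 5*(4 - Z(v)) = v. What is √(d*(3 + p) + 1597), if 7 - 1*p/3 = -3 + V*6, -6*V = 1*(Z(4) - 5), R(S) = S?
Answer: √1551 ≈ 39.383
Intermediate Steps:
Z(v) = 4 - v/5
V = 3/10 (V = -((4 - ⅕*4) - 5)/6 = -((4 - ⅘) - 5)/6 = -(16/5 - 5)/6 = -(-9)/(6*5) = -⅙*(-9/5) = 3/10 ≈ 0.30000)
d = -5/3 (d = (⅓)*(-5) = -5/3 ≈ -1.6667)
p = 123/5 (p = 21 - 3*(-3 + (3/10)*6) = 21 - 3*(-3 + 9/5) = 21 - 3*(-6/5) = 21 + 18/5 = 123/5 ≈ 24.600)
√(d*(3 + p) + 1597) = √(-5*(3 + 123/5)/3 + 1597) = √(-5/3*138/5 + 1597) = √(-46 + 1597) = √1551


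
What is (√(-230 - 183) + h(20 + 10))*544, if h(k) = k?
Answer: 16320 + 544*I*√413 ≈ 16320.0 + 11055.0*I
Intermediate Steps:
(√(-230 - 183) + h(20 + 10))*544 = (√(-230 - 183) + (20 + 10))*544 = (√(-413) + 30)*544 = (I*√413 + 30)*544 = (30 + I*√413)*544 = 16320 + 544*I*√413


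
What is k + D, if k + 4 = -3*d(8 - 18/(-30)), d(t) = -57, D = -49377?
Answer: -49210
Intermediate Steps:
k = 167 (k = -4 - 3*(-57) = -4 + 171 = 167)
k + D = 167 - 49377 = -49210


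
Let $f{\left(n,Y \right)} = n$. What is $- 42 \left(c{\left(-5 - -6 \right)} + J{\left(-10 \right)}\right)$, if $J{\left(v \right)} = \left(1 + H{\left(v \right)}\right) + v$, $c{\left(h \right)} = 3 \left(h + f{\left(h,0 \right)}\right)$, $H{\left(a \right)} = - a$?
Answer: $-294$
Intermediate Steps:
$c{\left(h \right)} = 6 h$ ($c{\left(h \right)} = 3 \left(h + h\right) = 3 \cdot 2 h = 6 h$)
$J{\left(v \right)} = 1$ ($J{\left(v \right)} = \left(1 - v\right) + v = 1$)
$- 42 \left(c{\left(-5 - -6 \right)} + J{\left(-10 \right)}\right) = - 42 \left(6 \left(-5 - -6\right) + 1\right) = - 42 \left(6 \left(-5 + 6\right) + 1\right) = - 42 \left(6 \cdot 1 + 1\right) = - 42 \left(6 + 1\right) = \left(-42\right) 7 = -294$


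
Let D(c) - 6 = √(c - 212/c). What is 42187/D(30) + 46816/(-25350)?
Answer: 24060116141/1242150 - 42187*√1290/98 ≈ 3908.4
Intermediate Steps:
D(c) = 6 + √(c - 212/c)
42187/D(30) + 46816/(-25350) = 42187/(6 + √(30 - 212/30)) + 46816/(-25350) = 42187/(6 + √(30 - 212*1/30)) + 46816*(-1/25350) = 42187/(6 + √(30 - 106/15)) - 23408/12675 = 42187/(6 + √(344/15)) - 23408/12675 = 42187/(6 + 2*√1290/15) - 23408/12675 = -23408/12675 + 42187/(6 + 2*√1290/15)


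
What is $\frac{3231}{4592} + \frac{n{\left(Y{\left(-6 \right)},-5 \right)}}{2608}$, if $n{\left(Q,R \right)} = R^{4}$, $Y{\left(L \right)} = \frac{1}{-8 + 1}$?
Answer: $\frac{176507}{187124} \approx 0.94326$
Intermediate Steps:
$Y{\left(L \right)} = - \frac{1}{7}$ ($Y{\left(L \right)} = \frac{1}{-7} = - \frac{1}{7}$)
$\frac{3231}{4592} + \frac{n{\left(Y{\left(-6 \right)},-5 \right)}}{2608} = \frac{3231}{4592} + \frac{\left(-5\right)^{4}}{2608} = 3231 \cdot \frac{1}{4592} + 625 \cdot \frac{1}{2608} = \frac{3231}{4592} + \frac{625}{2608} = \frac{176507}{187124}$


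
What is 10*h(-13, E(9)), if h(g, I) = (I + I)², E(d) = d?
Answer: 3240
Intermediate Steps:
h(g, I) = 4*I² (h(g, I) = (2*I)² = 4*I²)
10*h(-13, E(9)) = 10*(4*9²) = 10*(4*81) = 10*324 = 3240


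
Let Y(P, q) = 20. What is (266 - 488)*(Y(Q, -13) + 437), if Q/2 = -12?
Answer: -101454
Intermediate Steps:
Q = -24 (Q = 2*(-12) = -24)
(266 - 488)*(Y(Q, -13) + 437) = (266 - 488)*(20 + 437) = -222*457 = -101454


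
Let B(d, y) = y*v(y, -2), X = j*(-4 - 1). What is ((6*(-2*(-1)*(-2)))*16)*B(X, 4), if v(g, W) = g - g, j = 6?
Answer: 0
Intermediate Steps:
v(g, W) = 0
X = -30 (X = 6*(-4 - 1) = 6*(-5) = -30)
B(d, y) = 0 (B(d, y) = y*0 = 0)
((6*(-2*(-1)*(-2)))*16)*B(X, 4) = ((6*(-2*(-1)*(-2)))*16)*0 = ((6*(2*(-2)))*16)*0 = ((6*(-4))*16)*0 = -24*16*0 = -384*0 = 0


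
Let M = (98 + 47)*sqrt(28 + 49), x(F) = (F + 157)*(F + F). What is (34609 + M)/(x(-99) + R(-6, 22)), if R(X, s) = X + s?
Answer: -34609/11468 - 145*sqrt(77)/11468 ≈ -3.1288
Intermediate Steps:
x(F) = 2*F*(157 + F) (x(F) = (157 + F)*(2*F) = 2*F*(157 + F))
M = 145*sqrt(77) ≈ 1272.4
(34609 + M)/(x(-99) + R(-6, 22)) = (34609 + 145*sqrt(77))/(2*(-99)*(157 - 99) + (-6 + 22)) = (34609 + 145*sqrt(77))/(2*(-99)*58 + 16) = (34609 + 145*sqrt(77))/(-11484 + 16) = (34609 + 145*sqrt(77))/(-11468) = (34609 + 145*sqrt(77))*(-1/11468) = -34609/11468 - 145*sqrt(77)/11468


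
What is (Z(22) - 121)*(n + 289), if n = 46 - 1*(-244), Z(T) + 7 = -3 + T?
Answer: -63111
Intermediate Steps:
Z(T) = -10 + T (Z(T) = -7 + (-3 + T) = -10 + T)
n = 290 (n = 46 + 244 = 290)
(Z(22) - 121)*(n + 289) = ((-10 + 22) - 121)*(290 + 289) = (12 - 121)*579 = -109*579 = -63111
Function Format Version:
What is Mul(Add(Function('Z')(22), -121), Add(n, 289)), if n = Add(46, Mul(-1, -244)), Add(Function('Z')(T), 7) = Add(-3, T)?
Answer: -63111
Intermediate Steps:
Function('Z')(T) = Add(-10, T) (Function('Z')(T) = Add(-7, Add(-3, T)) = Add(-10, T))
n = 290 (n = Add(46, 244) = 290)
Mul(Add(Function('Z')(22), -121), Add(n, 289)) = Mul(Add(Add(-10, 22), -121), Add(290, 289)) = Mul(Add(12, -121), 579) = Mul(-109, 579) = -63111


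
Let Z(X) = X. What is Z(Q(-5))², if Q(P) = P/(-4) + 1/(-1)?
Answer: 1/16 ≈ 0.062500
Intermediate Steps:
Q(P) = -1 - P/4 (Q(P) = P*(-¼) + 1*(-1) = -P/4 - 1 = -1 - P/4)
Z(Q(-5))² = (-1 - ¼*(-5))² = (-1 + 5/4)² = (¼)² = 1/16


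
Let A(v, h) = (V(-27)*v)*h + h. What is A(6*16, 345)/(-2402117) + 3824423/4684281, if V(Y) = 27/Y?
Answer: 9340238813266/11252191022877 ≈ 0.83008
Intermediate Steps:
A(v, h) = h - h*v (A(v, h) = ((27/(-27))*v)*h + h = ((27*(-1/27))*v)*h + h = (-v)*h + h = -h*v + h = h - h*v)
A(6*16, 345)/(-2402117) + 3824423/4684281 = (345*(1 - 6*16))/(-2402117) + 3824423/4684281 = (345*(1 - 1*96))*(-1/2402117) + 3824423*(1/4684281) = (345*(1 - 96))*(-1/2402117) + 3824423/4684281 = (345*(-95))*(-1/2402117) + 3824423/4684281 = -32775*(-1/2402117) + 3824423/4684281 = 32775/2402117 + 3824423/4684281 = 9340238813266/11252191022877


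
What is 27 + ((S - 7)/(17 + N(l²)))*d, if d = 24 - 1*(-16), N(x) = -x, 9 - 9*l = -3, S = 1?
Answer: 1539/137 ≈ 11.234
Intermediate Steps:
l = 4/3 (l = 1 - ⅑*(-3) = 1 + ⅓ = 4/3 ≈ 1.3333)
d = 40 (d = 24 + 16 = 40)
27 + ((S - 7)/(17 + N(l²)))*d = 27 + ((1 - 7)/(17 - (4/3)²))*40 = 27 - 6/(17 - 1*16/9)*40 = 27 - 6/(17 - 16/9)*40 = 27 - 6/137/9*40 = 27 - 6*9/137*40 = 27 - 54/137*40 = 27 - 2160/137 = 1539/137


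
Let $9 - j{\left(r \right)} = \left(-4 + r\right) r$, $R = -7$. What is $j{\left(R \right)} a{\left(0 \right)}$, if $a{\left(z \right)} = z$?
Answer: $0$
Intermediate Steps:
$j{\left(r \right)} = 9 - r \left(-4 + r\right)$ ($j{\left(r \right)} = 9 - \left(-4 + r\right) r = 9 - r \left(-4 + r\right)$)
$j{\left(R \right)} a{\left(0 \right)} = \left(9 - \left(-7\right)^{2} + 4 \left(-7\right)\right) 0 = \left(9 - 49 - 28\right) 0 = \left(-68\right) 0 = 0$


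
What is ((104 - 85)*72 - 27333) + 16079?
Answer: -9886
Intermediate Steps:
((104 - 85)*72 - 27333) + 16079 = (19*72 - 27333) + 16079 = (1368 - 27333) + 16079 = -25965 + 16079 = -9886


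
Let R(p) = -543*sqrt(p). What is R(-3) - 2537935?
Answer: -2537935 - 543*I*sqrt(3) ≈ -2.5379e+6 - 940.5*I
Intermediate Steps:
R(-3) - 2537935 = -543*I*sqrt(3) - 2537935 = -2537935 - 543*I*sqrt(3)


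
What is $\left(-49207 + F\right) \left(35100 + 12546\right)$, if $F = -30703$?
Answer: $-3807391860$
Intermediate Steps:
$\left(-49207 + F\right) \left(35100 + 12546\right) = \left(-49207 - 30703\right) \left(35100 + 12546\right) = \left(-79910\right) 47646 = -3807391860$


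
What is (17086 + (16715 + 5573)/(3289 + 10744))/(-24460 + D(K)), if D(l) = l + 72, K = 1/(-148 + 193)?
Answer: -10790555670/15400642147 ≈ -0.70066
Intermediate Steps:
K = 1/45 ≈ 0.022222
D(l) = 72 + l
(17086 + (16715 + 5573)/(3289 + 10744))/(-24460 + D(K)) = (17086 + (16715 + 5573)/(3289 + 10744))/(-24460 + (72 + 1/45)) = (17086 + 22288/14033)/(-24460 + 3241/45) = (17086 + 22288*(1/14033))/(-1097459/45) = (17086 + 22288/14033)*(-45/1097459) = (239790126/14033)*(-45/1097459) = -10790555670/15400642147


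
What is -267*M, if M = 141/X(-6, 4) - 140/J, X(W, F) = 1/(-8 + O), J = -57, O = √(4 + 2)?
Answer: 5709884/19 - 37647*√6 ≈ 2.0830e+5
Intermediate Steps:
O = √6 ≈ 2.4495
X(W, F) = 1/(-8 + √6)
M = 140/57 + 141/(-4/29 - √6/58) (M = 141/(-4/29 - √6/58) - 140/(-57) = 141/(-4/29 - √6/58) - 140*(-1/57) = 141/(-4/29 - √6/58) + 140/57 = 140/57 + 141/(-4/29 - √6/58) ≈ -780.17)
-267*M = -267*(-64156/57 + 141*√6) = 5709884/19 - 37647*√6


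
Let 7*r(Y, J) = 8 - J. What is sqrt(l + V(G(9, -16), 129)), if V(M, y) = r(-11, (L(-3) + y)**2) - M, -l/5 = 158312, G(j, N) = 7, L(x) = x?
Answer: I*sqrt(38897859)/7 ≈ 890.97*I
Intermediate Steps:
l = -791560 (l = -5*158312 = -791560)
r(Y, J) = 8/7 - J/7 (r(Y, J) = (8 - J)/7 = 8/7 - J/7)
V(M, y) = 8/7 - M - (-3 + y)**2/7 (V(M, y) = (8/7 - (-3 + y)**2/7) - M = 8/7 - M - (-3 + y)**2/7)
sqrt(l + V(G(9, -16), 129)) = sqrt(-791560 + (8/7 - 1*7 - (-3 + 129)**2/7)) = sqrt(-791560 + (8/7 - 7 - 1/7*126**2)) = sqrt(-791560 + (8/7 - 7 - 1/7*15876)) = sqrt(-791560 + (8/7 - 7 - 2268)) = sqrt(-791560 - 15917/7) = sqrt(-5556837/7) = I*sqrt(38897859)/7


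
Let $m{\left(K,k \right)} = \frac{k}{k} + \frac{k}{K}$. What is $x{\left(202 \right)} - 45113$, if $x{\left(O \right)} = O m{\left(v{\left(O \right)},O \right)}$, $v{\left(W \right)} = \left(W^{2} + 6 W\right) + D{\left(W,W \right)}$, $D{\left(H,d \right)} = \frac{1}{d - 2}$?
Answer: $- \frac{377387999311}{8403201} \approx -44910.0$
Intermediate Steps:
$D{\left(H,d \right)} = \frac{1}{-2 + d}$
$v{\left(W \right)} = W^{2} + \frac{1}{-2 + W} + 6 W$ ($v{\left(W \right)} = \left(W^{2} + 6 W\right) + \frac{1}{-2 + W} = W^{2} + \frac{1}{-2 + W} + 6 W$)
$m{\left(K,k \right)} = 1 + \frac{k}{K}$
$x{\left(O \right)} = \frac{O \left(-2 + O\right) \left(O + \frac{1 + O \left(-2 + O\right) \left(6 + O\right)}{-2 + O}\right)}{1 + O \left(-2 + O\right) \left(6 + O\right)}$ ($x{\left(O \right)} = O \frac{\frac{1 + O \left(-2 + O\right) \left(6 + O\right)}{-2 + O} + O}{\frac{1}{-2 + O} \left(1 + O \left(-2 + O\right) \left(6 + O\right)\right)} = O \frac{-2 + O}{1 + O \left(-2 + O\right) \left(6 + O\right)} \left(O + \frac{1 + O \left(-2 + O\right) \left(6 + O\right)}{-2 + O}\right) = O \frac{\left(-2 + O\right) \left(O + \frac{1 + O \left(-2 + O\right) \left(6 + O\right)}{-2 + O}\right)}{1 + O \left(-2 + O\right) \left(6 + O\right)} = \frac{O \left(-2 + O\right) \left(O + \frac{1 + O \left(-2 + O\right) \left(6 + O\right)}{-2 + O}\right)}{1 + O \left(-2 + O\right) \left(6 + O\right)}$)
$x{\left(202 \right)} - 45113 = \frac{202 \left(1 + 202 \left(-2 + 202\right) + 202 \left(-2 + 202\right) \left(6 + 202\right)\right)}{1 + 202 \left(-2 + 202\right) \left(6 + 202\right)} - 45113 = \frac{202 \left(1 + 202 \cdot 200 + 202 \cdot 200 \cdot 208\right)}{1 + 202 \cdot 200 \cdot 208} - 45113 = \frac{202 \left(1 + 40400 + 8403200\right)}{1 + 8403200} - 45113 = 202 \cdot \frac{1}{8403201} \cdot 8443601 - 45113 = \frac{1705607402}{8403201} - 45113 = - \frac{377387999311}{8403201}$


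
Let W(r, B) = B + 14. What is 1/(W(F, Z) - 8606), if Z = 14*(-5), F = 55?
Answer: -1/8662 ≈ -0.00011545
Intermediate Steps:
Z = -70
W(r, B) = 14 + B
1/(W(F, Z) - 8606) = 1/((14 - 70) - 8606) = 1/(-56 - 8606) = 1/(-8662) = -1/8662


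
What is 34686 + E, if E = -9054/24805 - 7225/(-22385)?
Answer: 31834251737/917785 ≈ 34686.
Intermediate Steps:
E = -38773/917785 (E = -9054*1/24805 - 7225*(-1/22385) = -9054/24805 + 1445/4477 = -38773/917785 ≈ -0.042246)
34686 + E = 34686 - 38773/917785 = 31834251737/917785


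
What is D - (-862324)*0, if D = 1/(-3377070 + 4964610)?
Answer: 1/1587540 ≈ 6.2991e-7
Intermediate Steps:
D = 1/1587540 ≈ 6.2991e-7
D - (-862324)*0 = 1/1587540 - (-862324)*0 = 1/1587540 - 1*0 = 1/1587540 + 0 = 1/1587540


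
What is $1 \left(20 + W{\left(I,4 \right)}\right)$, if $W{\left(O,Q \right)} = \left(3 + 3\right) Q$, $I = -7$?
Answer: $44$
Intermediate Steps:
$W{\left(O,Q \right)} = 6 Q$
$1 \left(20 + W{\left(I,4 \right)}\right) = 1 \left(20 + 6 \cdot 4\right) = 1 \left(20 + 24\right) = 1 \cdot 44 = 44$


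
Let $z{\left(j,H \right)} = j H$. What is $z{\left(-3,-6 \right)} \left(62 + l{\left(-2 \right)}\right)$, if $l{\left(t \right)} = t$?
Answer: $1080$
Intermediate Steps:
$z{\left(j,H \right)} = H j$
$z{\left(-3,-6 \right)} \left(62 + l{\left(-2 \right)}\right) = \left(-6\right) \left(-3\right) \left(62 - 2\right) = 18 \cdot 60 = 1080$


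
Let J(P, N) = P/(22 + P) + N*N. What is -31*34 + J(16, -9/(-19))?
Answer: -380261/361 ≈ -1053.4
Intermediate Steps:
J(P, N) = N**2 + P/(22 + P) (J(P, N) = P/(22 + P) + N**2 = N**2 + P/(22 + P))
-31*34 + J(16, -9/(-19)) = -31*34 + (16 + 22*(-9/(-19))**2 + 16*(-9/(-19))**2)/(22 + 16) = -1054 + (16 + 22*(-9*(-1/19))**2 + 16*(-9*(-1/19))**2)/38 = -1054 + (16 + 22*(9/19)**2 + 16*(9/19)**2)/38 = -1054 + (16 + 22*(81/361) + 16*(81/361))/38 = -1054 + (16 + 1782/361 + 1296/361)/38 = -1054 + (1/38)*(466/19) = -1054 + 233/361 = -380261/361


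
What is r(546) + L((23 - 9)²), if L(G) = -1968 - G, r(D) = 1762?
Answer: -402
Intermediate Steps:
r(546) + L((23 - 9)²) = 1762 + (-1968 - (23 - 9)²) = 1762 + (-1968 - 1*14²) = 1762 + (-1968 - 1*196) = 1762 + (-1968 - 196) = 1762 - 2164 = -402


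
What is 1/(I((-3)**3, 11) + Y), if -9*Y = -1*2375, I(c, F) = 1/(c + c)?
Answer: 54/14249 ≈ 0.0037897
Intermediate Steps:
I(c, F) = 1/(2*c)
Y = 2375/9 (Y = -(-1)*2375/9 = -1/9*(-2375) = 2375/9 ≈ 263.89)
1/(I((-3)**3, 11) + Y) = 1/(1/(2*((-3)**3)) + 2375/9) = 1/((1/2)/(-27) + 2375/9) = 1/((1/2)*(-1/27) + 2375/9) = 1/(-1/54 + 2375/9) = 1/(14249/54) = 54/14249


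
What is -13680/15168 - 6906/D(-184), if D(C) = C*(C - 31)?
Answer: -420528/390655 ≈ -1.0765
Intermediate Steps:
D(C) = C*(-31 + C)
-13680/15168 - 6906/D(-184) = -13680/15168 - 6906*(-1/(184*(-31 - 184))) = -13680*1/15168 - 6906/((-184*(-215))) = -285/316 - 6906/39560 = -285/316 - 6906*1/39560 = -285/316 - 3453/19780 = -420528/390655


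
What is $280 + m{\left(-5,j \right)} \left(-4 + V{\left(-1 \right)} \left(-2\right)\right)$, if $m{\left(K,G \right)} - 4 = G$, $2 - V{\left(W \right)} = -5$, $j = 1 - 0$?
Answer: $190$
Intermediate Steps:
$j = 1$ ($j = 1 + 0 = 1$)
$V{\left(W \right)} = 7$ ($V{\left(W \right)} = 2 - -5 = 2 + 5 = 7$)
$m{\left(K,G \right)} = 4 + G$
$280 + m{\left(-5,j \right)} \left(-4 + V{\left(-1 \right)} \left(-2\right)\right) = 280 + \left(4 + 1\right) \left(-4 + 7 \left(-2\right)\right) = 280 + 5 \left(-4 - 14\right) = 280 + 5 \left(-18\right) = 280 - 90 = 190$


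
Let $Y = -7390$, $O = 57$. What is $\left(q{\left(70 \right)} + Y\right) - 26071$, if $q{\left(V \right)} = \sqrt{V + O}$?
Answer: $-33461 + \sqrt{127} \approx -33450.0$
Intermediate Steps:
$q{\left(V \right)} = \sqrt{57 + V}$ ($q{\left(V \right)} = \sqrt{V + 57} = \sqrt{57 + V}$)
$\left(q{\left(70 \right)} + Y\right) - 26071 = \left(\sqrt{57 + 70} - 7390\right) - 26071 = \left(\sqrt{127} - 7390\right) - 26071 = \left(-7390 + \sqrt{127}\right) - 26071 = -33461 + \sqrt{127}$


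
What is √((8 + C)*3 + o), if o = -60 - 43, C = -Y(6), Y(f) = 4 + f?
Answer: I*√109 ≈ 10.44*I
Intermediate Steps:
C = -10 (C = -(4 + 6) = -1*10 = -10)
o = -103
√((8 + C)*3 + o) = √((8 - 10)*3 - 103) = √(-2*3 - 103) = √(-6 - 103) = √(-109) = I*√109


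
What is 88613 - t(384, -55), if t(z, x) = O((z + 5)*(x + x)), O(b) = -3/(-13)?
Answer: 1151966/13 ≈ 88613.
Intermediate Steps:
O(b) = 3/13 (O(b) = -3*(-1/13) = 3/13)
t(z, x) = 3/13
88613 - t(384, -55) = 88613 - 1*3/13 = 88613 - 3/13 = 1151966/13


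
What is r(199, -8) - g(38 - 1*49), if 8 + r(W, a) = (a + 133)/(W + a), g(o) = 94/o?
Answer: 2521/2101 ≈ 1.1999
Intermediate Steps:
r(W, a) = -8 + (133 + a)/(W + a) (r(W, a) = -8 + (a + 133)/(W + a) = -8 + (133 + a)/(W + a))
r(199, -8) - g(38 - 1*49) = (133 - 8*199 - 7*(-8))/(199 - 8) - 94/(38 - 1*49) = (133 - 1592 + 56)/191 - 94/(38 - 49) = (1/191)*(-1403) - 94/(-11) = -1403/191 - 94*(-1)/11 = -1403/191 - 1*(-94/11) = -1403/191 + 94/11 = 2521/2101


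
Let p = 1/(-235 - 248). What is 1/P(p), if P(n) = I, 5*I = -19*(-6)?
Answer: 5/114 ≈ 0.043860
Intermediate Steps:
I = 114/5 (I = (-19*(-6))/5 = (⅕)*114 = 114/5 ≈ 22.800)
p = -1/483 (p = 1/(-483) = -1/483 ≈ -0.0020704)
P(n) = 114/5
1/P(p) = 1/(114/5) = 5/114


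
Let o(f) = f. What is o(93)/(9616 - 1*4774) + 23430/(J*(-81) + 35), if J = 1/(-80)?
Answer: 3025370911/4649934 ≈ 650.63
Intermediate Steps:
J = -1/80 ≈ -0.012500
o(93)/(9616 - 1*4774) + 23430/(J*(-81) + 35) = 93/(9616 - 1*4774) + 23430/(-1/80*(-81) + 35) = 93/(9616 - 4774) + 23430/(81/80 + 35) = 93/4842 + 23430/(2881/80) = 93*(1/4842) + 23430*(80/2881) = 31/1614 + 1874400/2881 = 3025370911/4649934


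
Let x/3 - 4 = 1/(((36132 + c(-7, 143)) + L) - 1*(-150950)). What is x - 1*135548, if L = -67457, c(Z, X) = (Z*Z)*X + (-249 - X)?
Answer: -5703354879/42080 ≈ -1.3554e+5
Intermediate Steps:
c(Z, X) = -249 - X + X*Z² (c(Z, X) = Z²*X + (-249 - X) = X*Z² + (-249 - X) = -249 - X + X*Z²)
x = 504961/42080 (x = 12 + 3/(((36132 + (-249 - 1*143 + 143*(-7)²)) - 67457) - 1*(-150950)) = 12 + 3/(((36132 + (-249 - 143 + 143*49)) - 67457) + 150950) = 12 + 3/(((36132 + (-249 - 143 + 7007)) - 67457) + 150950) = 12 + 3/(((36132 + 6615) - 67457) + 150950) = 12 + 3/((42747 - 67457) + 150950) = 12 + 3/(-24710 + 150950) = 12 + 3/126240 = 12 + 3*(1/126240) = 12 + 1/42080 = 504961/42080 ≈ 12.000)
x - 1*135548 = 504961/42080 - 1*135548 = 504961/42080 - 135548 = -5703354879/42080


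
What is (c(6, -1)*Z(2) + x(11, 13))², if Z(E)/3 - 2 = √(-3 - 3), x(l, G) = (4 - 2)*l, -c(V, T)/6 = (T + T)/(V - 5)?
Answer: 1060 + 6768*I*√6 ≈ 1060.0 + 16578.0*I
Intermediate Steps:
c(V, T) = -12*T/(-5 + V) (c(V, T) = -6*(T + T)/(V - 5) = -6*2*T/(-5 + V) = -12*T/(-5 + V))
x(l, G) = 2*l
Z(E) = 6 + 3*I*√6 (Z(E) = 6 + 3*√(-3 - 3) = 6 + 3*√(-6) = 6 + 3*(I*√6) = 6 + 3*I*√6)
(c(6, -1)*Z(2) + x(11, 13))² = ((-12*(-1)/(-5 + 6))*(6 + 3*I*√6) + 2*11)² = ((-12*(-1)/1)*(6 + 3*I*√6) + 22)² = ((-12*(-1)*1)*(6 + 3*I*√6) + 22)² = (12*(6 + 3*I*√6) + 22)² = ((72 + 36*I*√6) + 22)² = (94 + 36*I*√6)²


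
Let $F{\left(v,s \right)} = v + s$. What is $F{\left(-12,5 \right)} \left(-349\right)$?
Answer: $2443$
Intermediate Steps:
$F{\left(v,s \right)} = s + v$
$F{\left(-12,5 \right)} \left(-349\right) = \left(5 - 12\right) \left(-349\right) = \left(-7\right) \left(-349\right) = 2443$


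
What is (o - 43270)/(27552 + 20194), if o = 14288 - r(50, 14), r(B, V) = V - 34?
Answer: -14481/23873 ≈ -0.60658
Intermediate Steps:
r(B, V) = -34 + V
o = 14308 (o = 14288 - (-34 + 14) = 14288 - 1*(-20) = 14288 + 20 = 14308)
(o - 43270)/(27552 + 20194) = (14308 - 43270)/(27552 + 20194) = -28962/47746 = -28962*1/47746 = -14481/23873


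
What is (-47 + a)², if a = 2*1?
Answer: 2025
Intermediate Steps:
a = 2
(-47 + a)² = (-47 + 2)² = (-45)² = 2025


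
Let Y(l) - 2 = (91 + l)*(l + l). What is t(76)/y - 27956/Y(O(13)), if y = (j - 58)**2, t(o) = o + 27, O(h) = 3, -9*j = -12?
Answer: -403701859/8178700 ≈ -49.360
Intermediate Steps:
j = 4/3 (j = -1/9*(-12) = 4/3 ≈ 1.3333)
Y(l) = 2 + 2*l*(91 + l) (Y(l) = 2 + (91 + l)*(l + l) = 2 + (91 + l)*(2*l) = 2 + 2*l*(91 + l))
t(o) = 27 + o
y = 28900/9 (y = (4/3 - 58)**2 = (-170/3)**2 = 28900/9 ≈ 3211.1)
t(76)/y - 27956/Y(O(13)) = (27 + 76)/(28900/9) - 27956/(2 + 2*3**2 + 182*3) = 103*(9/28900) - 27956/(2 + 2*9 + 546) = 927/28900 - 27956/(2 + 18 + 546) = 927/28900 - 27956/566 = 927/28900 - 27956*1/566 = 927/28900 - 13978/283 = -403701859/8178700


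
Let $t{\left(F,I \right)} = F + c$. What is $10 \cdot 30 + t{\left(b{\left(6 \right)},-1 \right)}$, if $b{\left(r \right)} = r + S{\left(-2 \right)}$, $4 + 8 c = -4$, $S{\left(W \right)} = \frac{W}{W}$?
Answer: $306$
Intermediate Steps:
$S{\left(W \right)} = 1$
$c = -1$ ($c = - \frac{1}{2} + \frac{1}{8} \left(-4\right) = - \frac{1}{2} - \frac{1}{2} = -1$)
$b{\left(r \right)} = 1 + r$ ($b{\left(r \right)} = r + 1 = 1 + r$)
$t{\left(F,I \right)} = -1 + F$ ($t{\left(F,I \right)} = F - 1 = -1 + F$)
$10 \cdot 30 + t{\left(b{\left(6 \right)},-1 \right)} = 10 \cdot 30 + \left(-1 + \left(1 + 6\right)\right) = 300 + \left(-1 + 7\right) = 300 + 6 = 306$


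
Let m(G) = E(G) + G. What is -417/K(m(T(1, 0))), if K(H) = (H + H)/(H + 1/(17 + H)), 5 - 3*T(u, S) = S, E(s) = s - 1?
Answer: -173055/812 ≈ -213.12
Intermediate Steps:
E(s) = -1 + s
T(u, S) = 5/3 - S/3
m(G) = -1 + 2*G (m(G) = (-1 + G) + G = -1 + 2*G)
K(H) = 2*H/(H + 1/(17 + H)) (K(H) = (2*H)/(H + 1/(17 + H)) = 2*H/(H + 1/(17 + H)))
-417/K(m(T(1, 0))) = -417*(1 + (-1 + 2*(5/3 - ⅓*0))² + 17*(-1 + 2*(5/3 - ⅓*0)))/(2*(-1 + 2*(5/3 - ⅓*0))*(17 + (-1 + 2*(5/3 - ⅓*0)))) = -417*(1 + (-1 + 2*(5/3 + 0))² + 17*(-1 + 2*(5/3 + 0)))/(2*(-1 + 2*(5/3 + 0))*(17 + (-1 + 2*(5/3 + 0)))) = -417*(1 + (-1 + 2*(5/3))² + 17*(-1 + 2*(5/3)))/(2*(-1 + 2*(5/3))*(17 + (-1 + 2*(5/3)))) = -417*(1 + (-1 + 10/3)² + 17*(-1 + 10/3))/(2*(-1 + 10/3)*(17 + (-1 + 10/3))) = -417*3*(1 + (7/3)² + 17*(7/3))/(14*(17 + 7/3)) = -417/(2*(7/3)*(58/3)/(1 + 49/9 + 119/3)) = -417/(2*(7/3)*(58/3)/(415/9)) = -417/(2*(7/3)*(9/415)*(58/3)) = -417/812/415 = -417*415/812 = -173055/812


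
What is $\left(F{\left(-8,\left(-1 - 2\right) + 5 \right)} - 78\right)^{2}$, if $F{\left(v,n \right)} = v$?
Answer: $7396$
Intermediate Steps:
$\left(F{\left(-8,\left(-1 - 2\right) + 5 \right)} - 78\right)^{2} = \left(-8 - 78\right)^{2} = \left(-86\right)^{2} = 7396$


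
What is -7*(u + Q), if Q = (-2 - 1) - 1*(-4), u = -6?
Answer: 35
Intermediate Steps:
Q = 1 (Q = -3 + 4 = 1)
-7*(u + Q) = -7*(-6 + 1) = -7*(-5) = 35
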